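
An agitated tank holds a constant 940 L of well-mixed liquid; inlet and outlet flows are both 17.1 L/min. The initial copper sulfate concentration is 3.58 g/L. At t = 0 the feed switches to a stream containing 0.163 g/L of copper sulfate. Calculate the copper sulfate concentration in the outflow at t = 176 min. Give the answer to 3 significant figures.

Unsteady species balance (constant V, well mixed): V dC/dt = Q(C_in − C).
Time constant τ = V/Q = 940/17.1 = 54.971 min.
This is linear first-order; C(t) = C_in + (C₀ − C_in) e^(−t/τ).
C(176) = 0.163 + (3.58 − 0.163)·e^(−176/54.971) = 0.163 + (3.4170)·0.040693 = 0.30205 g/L.

0.302 g/L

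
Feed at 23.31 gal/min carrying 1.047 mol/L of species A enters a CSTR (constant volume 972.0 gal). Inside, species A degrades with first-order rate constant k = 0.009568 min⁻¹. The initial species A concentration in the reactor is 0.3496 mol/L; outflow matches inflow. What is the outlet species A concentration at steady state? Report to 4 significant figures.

V dC/dt = Q(C_in − C) − k V C.
Steady state (dC/dt = 0): C_ss = Q C_in/(Q + kV) = C_in/(1 + kV/Q).
C_ss = 23.31·1.047/(23.31 + 0.009568·972.0) = 24.4056/32.6101 = 0.748405 mol/L.

0.7484 mol/L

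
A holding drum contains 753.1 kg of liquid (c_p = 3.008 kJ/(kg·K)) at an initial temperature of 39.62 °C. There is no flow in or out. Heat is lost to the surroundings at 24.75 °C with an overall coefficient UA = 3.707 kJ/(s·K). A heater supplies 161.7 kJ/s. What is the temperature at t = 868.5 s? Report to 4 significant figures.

First-law balance (no shaft work): M c_p dT/dt = −UA(T − T_amb) + Q̇.
dT/dt = (T_ss − T)/τ with T_ss = T_amb + Q̇/UA = 24.75 + 161.7/3.707 = 68.3702 °C, τ = M c_p/UA = 753.1·3.008/3.707 = 611.094 s.
T approaches T_ss exponentially: T(t) = T_ss + (T₀ − T_ss) e^(−t/τ).
T(868.5) = 68.3702 + (-28.7502)·0.241419 = 61.4293 °C.

61.43 °C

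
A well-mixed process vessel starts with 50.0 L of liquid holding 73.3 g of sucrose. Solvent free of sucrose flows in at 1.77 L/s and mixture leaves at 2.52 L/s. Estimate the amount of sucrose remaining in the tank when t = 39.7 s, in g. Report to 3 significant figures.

Let m(t) be the amount of sucrose. Volume: V(t) = V₀ + (Q_in − Q_out) t = 50.0 − 0.75000 t; V(39.7) = 20.225 L.
No sucrose enters, so dm/dt = −Q_out · (m/V).
Separate: dm/m = −Q_out dt/V(t) ⇒ ln(m/m₀) = −(Q_out/(Q_in−Q_out)) ln(V/V₀).
m = m₀ (V₀/V)^(Q_out/(Q_in−Q_out)) = 73.3 × (50.0/20.225)^(-3.3600) = 3.5023 g.

3.50 g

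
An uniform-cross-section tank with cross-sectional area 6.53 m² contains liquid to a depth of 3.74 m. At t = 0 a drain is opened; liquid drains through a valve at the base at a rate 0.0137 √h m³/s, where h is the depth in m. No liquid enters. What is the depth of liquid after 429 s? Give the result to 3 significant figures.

2.20 m

Volume balance on the tank: A dh/dt = −0.0137 √h.
This is separable: 2 d(√h)/dt = −0.0137/A, so √h = √h₀ − (0.0137/(2A)) t.
√h = √3.74 − 0.0137·429/(2·6.53) = 1.9339 − 0.45002 = 1.4839.
h = 1.4839² = 2.2019 m.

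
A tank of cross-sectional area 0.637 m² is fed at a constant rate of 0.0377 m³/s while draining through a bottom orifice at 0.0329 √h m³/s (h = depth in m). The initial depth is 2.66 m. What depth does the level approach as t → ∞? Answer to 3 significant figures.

1.31 m

A dh/dt = Q_in − 0.0329 √h. Steady state requires inflow = outflow:
Q_in = 0.0329 √h_ss ⇒ √h_ss = 0.0377/0.0329 = 1.1459.
h_ss = 1.1459² = 1.3131 m. (Since h₀ = 2.66 m > h_ss, the level will fall toward this value.)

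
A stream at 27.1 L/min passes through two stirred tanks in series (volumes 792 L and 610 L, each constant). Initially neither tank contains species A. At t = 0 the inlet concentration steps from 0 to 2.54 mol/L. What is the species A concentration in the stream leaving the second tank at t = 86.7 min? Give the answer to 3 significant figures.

Species balance on tank i: dCᵢ/dt = (Cᵢ₋₁ − Cᵢ)/τᵢ with τᵢ = Vᵢ/Q.
τ₁ = 792/27.1 = 29.225 min; τ₂ = 610/27.1 = 22.509 min.
Tank 1: C₁ = C_in(1 − e^(−t/τ₁)). Tank 2 (τ₁ ≠ τ₂): C₂ = C_in[1 − (τ₁ e^(−t/τ₁) − τ₂ e^(−t/τ₂))/(τ₁ − τ₂)].
At t = 86.7: e^(−t/τ₁) = 0.051477, e^(−t/τ₂) = 0.021242.
C₂ = 2.54·[1 − (29.225·0.051477 − 22.509·0.021242)/(6.7159)] = 2.54·0.84719 = 2.1519 mol/L.

2.15 mol/L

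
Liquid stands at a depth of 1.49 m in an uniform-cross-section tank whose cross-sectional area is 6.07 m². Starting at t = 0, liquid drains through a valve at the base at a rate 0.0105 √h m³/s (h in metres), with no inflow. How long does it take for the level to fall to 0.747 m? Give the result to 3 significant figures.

412 s

A dh/dt = −Q_out = −0.0105 √h.
This is separable: 2 d(√h)/dt = −0.0105/A, so √h = √h₀ − (0.0105/(2A)) t.
t = 2A(√h₀ − √h)/0.0105 = 2·6.07·(√1.49 − √0.747)/0.0105
  = 12.140 × (1.2207 − 0.86429) / 0.0105 = 412.02 s.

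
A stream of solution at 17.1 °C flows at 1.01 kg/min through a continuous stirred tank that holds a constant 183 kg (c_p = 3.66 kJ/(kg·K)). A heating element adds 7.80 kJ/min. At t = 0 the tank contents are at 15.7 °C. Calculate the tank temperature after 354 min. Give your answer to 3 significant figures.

Energy balance: M c_p dT/dt = ṁ c_p (T_in − T) + 7.80.
Rearrange: dT/dt = (T_ss − T)/τ with τ = M/ṁ = 181.19 min and T_ss = T_in + Q̇/(ṁ c_p) = 19.210 °C.
Integrating: T(t) = T_ss + (T₀ − T_ss) e^(−t/τ).
T(354) = 19.210 + (-3.5100)·e^(−354/181.19) = 19.210 + (-3.5100)·0.14174 = 18.713 °C.

18.7 °C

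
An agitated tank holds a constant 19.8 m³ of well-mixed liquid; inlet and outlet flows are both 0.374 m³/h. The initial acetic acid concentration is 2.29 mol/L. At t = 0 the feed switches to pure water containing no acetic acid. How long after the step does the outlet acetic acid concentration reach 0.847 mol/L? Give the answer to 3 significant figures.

52.7 h

Transient balance on the dissolved component: V dC/dt = Q(C_in − C), so τ = V/Q = 52.941 h.
C(t) = C_in + (C₀ − C_in) e^(−t/τ). Set C = 0.847 and solve for t:
e^(−t/τ) = (C − C_in)/(C₀ − C_in) = (0.847 − 0)/(2.29 − 0) = 0.36987
t = −τ ln(…) = 52.941 × 0.99461 = 52.656 h.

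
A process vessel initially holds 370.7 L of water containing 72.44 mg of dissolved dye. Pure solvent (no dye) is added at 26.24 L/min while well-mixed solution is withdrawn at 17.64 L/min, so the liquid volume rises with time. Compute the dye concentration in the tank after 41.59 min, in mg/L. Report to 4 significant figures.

0.02489 mg/L

Total volume: dV/dt = Q_in − Q_out = 8.60000 L/min, so V(t) = 370.7 + 8.60000 t and V(41.59) = 728.374 L.
Species balance (pure solvent in): dm/dt = −Q_out · m/V(t).
Separate: dm/m = −Q_out dt/V(t) ⇒ ln(m/m₀) = −(Q_out/(Q_in−Q_out)) ln(V/V₀).
m = m₀ (V₀/V)^(Q_out/(Q_in−Q_out)) = 72.44 × (370.7/728.374)^(2.05116) = 18.1262 mg.
C = m/V = 18.1262/728.374 = 0.0248859 mg/L.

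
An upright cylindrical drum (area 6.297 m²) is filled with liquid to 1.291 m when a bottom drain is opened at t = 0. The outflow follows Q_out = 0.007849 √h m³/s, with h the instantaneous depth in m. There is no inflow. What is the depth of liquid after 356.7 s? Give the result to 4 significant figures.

Volume balance on the tank: A dh/dt = −0.007849 √h.
This is separable: 2 d(√h)/dt = −0.007849/A, so √h = √h₀ − (0.007849/(2A)) t.
√h = √1.291 − 0.007849·356.7/(2·6.297) = 1.13622 − 0.222307 = 0.913914.
h = 0.913914² = 0.835240 m.

0.8352 m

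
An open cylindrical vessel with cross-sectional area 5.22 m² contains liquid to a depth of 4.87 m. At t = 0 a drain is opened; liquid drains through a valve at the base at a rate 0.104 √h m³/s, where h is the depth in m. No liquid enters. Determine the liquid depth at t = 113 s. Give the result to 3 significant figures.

1.17 m

With no inflow, A dh/dt = −0.104 √h.
∫ h^(−1/2) dh = −(0.104/A) ∫ dt, giving 2√h = 2√h₀ − (0.104/A) t.
√h = √4.87 − 0.104·113/(2·5.22) = 2.2068 − 1.1257 = 1.0811.
h = 1.0811² = 1.1689 m.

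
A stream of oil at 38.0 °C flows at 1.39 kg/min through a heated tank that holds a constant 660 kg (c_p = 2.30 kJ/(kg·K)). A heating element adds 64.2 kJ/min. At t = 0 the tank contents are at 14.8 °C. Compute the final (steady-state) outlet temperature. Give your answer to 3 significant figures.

M c_p dT/dt = ṁ c_p (T_in − T) + Q̇.
At steady state dT/dt = 0 ⇒ T_ss = T_in + Q̇/(ṁ c_p) = 38.0 + 64.2/(1.39·2.30) = 58.081 °C.

58.1 °C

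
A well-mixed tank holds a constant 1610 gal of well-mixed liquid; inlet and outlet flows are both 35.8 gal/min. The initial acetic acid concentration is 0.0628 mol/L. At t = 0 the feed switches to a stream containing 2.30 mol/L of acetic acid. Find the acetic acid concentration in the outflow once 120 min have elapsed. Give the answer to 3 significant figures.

Species balance on the tank: V dC/dt = Q(C_in − C).
So dC/dt = (C_in − C)/τ with τ = V/Q = 1610/35.8 = 44.972 min.
This is linear first-order; C(t) = C_in + (C₀ − C_in) e^(−t/τ).
C(120) = 2.30 + (0.0628 − 2.30)·e^(−120/44.972) = 2.30 + (-2.2372)·0.069368 = 2.1448 mol/L.

2.14 mol/L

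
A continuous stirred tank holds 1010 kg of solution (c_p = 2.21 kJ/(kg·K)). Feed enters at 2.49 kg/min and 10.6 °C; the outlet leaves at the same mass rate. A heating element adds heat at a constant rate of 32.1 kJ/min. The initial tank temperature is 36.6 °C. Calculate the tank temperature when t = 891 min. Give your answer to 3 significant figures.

18.7 °C

Unsteady energy balance on the tank contents: M c_p dT/dt = ṁ c_p (T_in − T) + 32.1.
Rearrange: dT/dt = (T_ss − T)/τ with τ = M/ṁ = 405.62 min and T_ss = T_in + Q̇/(ṁ c_p) = 16.433 °C.
T approaches T_ss exponentially: T(t) = T_ss + (T₀ − T_ss) e^(−t/τ).
T(891) = 16.433 + (20.167)·e^(−891/405.62) = 16.433 + (20.167)·0.11118 = 18.675 °C.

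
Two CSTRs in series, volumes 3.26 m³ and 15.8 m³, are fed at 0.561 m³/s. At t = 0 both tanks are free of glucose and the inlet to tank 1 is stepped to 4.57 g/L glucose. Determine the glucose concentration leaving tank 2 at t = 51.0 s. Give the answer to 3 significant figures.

3.63 g/L

Each tank obeys Vᵢ dCᵢ/dt = Q(Cᵢ₋₁ − Cᵢ), so τᵢ = Vᵢ/Q.
τ₁ = 3.26/0.561 = 5.8111 s; τ₂ = 15.8/0.561 = 28.164 s.
Tank 1: C₁ = C_in(1 − e^(−t/τ₁)). Tank 2 (τ₁ ≠ τ₂): C₂ = C_in[1 − (τ₁ e^(−t/τ₁) − τ₂ e^(−t/τ₂))/(τ₁ − τ₂)].
At t = 51.0: e^(−t/τ₁) = 0.00015434, e^(−t/τ₂) = 0.16352.
C₂ = 4.57·[1 − (5.8111·0.00015434 − 28.164·0.16352)/(-22.353)] = 4.57·0.79401 = 3.6286 g/L.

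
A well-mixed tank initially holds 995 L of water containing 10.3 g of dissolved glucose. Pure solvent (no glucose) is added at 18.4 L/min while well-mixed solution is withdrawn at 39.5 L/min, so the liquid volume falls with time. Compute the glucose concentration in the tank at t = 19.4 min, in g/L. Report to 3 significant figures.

Let m(t) be the amount of glucose. Volume: V(t) = V₀ + (Q_in − Q_out) t = 995 − 21.100 t; V(19.4) = 585.66 L.
No glucose enters, so dm/dt = −Q_out · (m/V).
dm/m = −Q_out dt/(V₀ − 21.100 t); integrating gives ln(m/m₀) = −(Q_out/(Q_in−Q_out)) ln(V/V₀).
m = m₀ (V₀/V)^(Q_out/(Q_in−Q_out)) = 10.3 × (995/585.66)^(-1.8720) = 3.8189 g.
C = m/V = 3.8189/585.66 = 0.0065206 g/L.

0.00652 g/L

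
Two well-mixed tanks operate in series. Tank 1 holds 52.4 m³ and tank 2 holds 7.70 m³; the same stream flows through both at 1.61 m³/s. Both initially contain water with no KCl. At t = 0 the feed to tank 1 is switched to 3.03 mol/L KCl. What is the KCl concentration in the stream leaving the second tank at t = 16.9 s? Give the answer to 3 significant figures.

0.932 mol/L

Each tank obeys Vᵢ dCᵢ/dt = Q(Cᵢ₋₁ − Cᵢ), so τᵢ = Vᵢ/Q.
τ₁ = 52.4/1.61 = 32.547 s; τ₂ = 7.70/1.61 = 4.7826 s.
Solving the cascade with C₁(0)=C₂(0)=0 gives C₂(t) = C_in[1 − (τ₁ e^(−t/τ₁) − τ₂ e^(−t/τ₂))/(τ₁ − τ₂)].
At t = 16.9: e^(−t/τ₁) = 0.59496, e^(−t/τ₂) = 0.029199.
C₂ = 3.03·[1 − (32.547·0.59496 − 4.7826·0.029199)/(27.764)] = 3.03·0.30758 = 0.93196 mol/L.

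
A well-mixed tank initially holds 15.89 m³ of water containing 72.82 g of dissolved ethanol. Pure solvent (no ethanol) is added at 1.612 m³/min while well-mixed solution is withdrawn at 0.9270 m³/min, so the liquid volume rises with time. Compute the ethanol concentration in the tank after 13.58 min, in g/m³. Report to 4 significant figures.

Let m(t) be the amount of ethanol. Volume: V(t) = V₀ + (Q_in − Q_out) t = 15.89 + 0.685000 t; V(13.58) = 25.1923 m³.
Solute balance: dm/dt = 0 − Q_out C = −Q_out m/V(t).
Separate: dm/m = −Q_out dt/V(t) ⇒ ln(m/m₀) = −(Q_out/(Q_in−Q_out)) ln(V/V₀).
m = m₀ (V₀/V)^(Q_out/(Q_in−Q_out)) = 72.82 × (15.89/25.1923)^(1.35328) = 39.0300 g.
C = m/V = 39.0300/25.1923 = 1.54928 g/m³.

1.549 g/m³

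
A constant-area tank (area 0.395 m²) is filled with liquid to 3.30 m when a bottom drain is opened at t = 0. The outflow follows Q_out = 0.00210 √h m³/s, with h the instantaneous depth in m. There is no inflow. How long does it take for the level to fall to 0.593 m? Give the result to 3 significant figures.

Volume balance on the tank: A dh/dt = −0.00210 √h.
Separate and integrate: 2(√h − √h₀) = −(0.00210/A) t.
t = 2A(√h₀ − √h)/0.00210 = 2·0.395·(√3.30 − √0.593)/0.00210
  = 0.79000 × (1.8166 − 0.77006) / 0.00210 = 393.69 s.

394 s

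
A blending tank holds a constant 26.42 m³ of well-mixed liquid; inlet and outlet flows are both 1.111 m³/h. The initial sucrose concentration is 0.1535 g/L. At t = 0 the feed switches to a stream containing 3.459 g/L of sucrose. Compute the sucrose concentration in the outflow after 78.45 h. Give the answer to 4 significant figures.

Unsteady species balance (constant V, well mixed): V dC/dt = Q(C_in − C).
Rewrite as dC/dt + C/τ = C_in/τ, τ = V/Q = 23.7804 h.
This is linear first-order; C(t) = C_in + (C₀ − C_in) e^(−t/τ).
C(78.45) = 3.459 + (0.1535 − 3.459)·e^(−78.45/23.7804) = 3.459 + (-3.30550)·0.0369223 = 3.33695 g/L.

3.337 g/L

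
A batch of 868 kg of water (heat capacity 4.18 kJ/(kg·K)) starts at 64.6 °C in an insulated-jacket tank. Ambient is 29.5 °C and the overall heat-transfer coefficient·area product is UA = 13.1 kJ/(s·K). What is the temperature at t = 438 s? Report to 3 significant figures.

Lumped-capacitance energy balance: M c_p dT/dt = UA(T_amb − T).
dT/dt = (T_ss − T)/τ with T_ss = T_amb = 29.500 °C, τ = M c_p/UA = 868·4.18/13.1 = 276.96 s.
This is linear first-order; T(t) = T_ss + (T₀ − T_ss) e^(−t/τ).
T(438) = 29.500 + (35.100)·0.20568 = 36.719 °C.

36.7 °C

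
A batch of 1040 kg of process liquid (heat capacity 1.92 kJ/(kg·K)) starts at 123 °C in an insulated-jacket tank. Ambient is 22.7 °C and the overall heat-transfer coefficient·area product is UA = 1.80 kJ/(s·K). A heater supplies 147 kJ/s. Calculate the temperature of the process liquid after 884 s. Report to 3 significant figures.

113 °C

Energy balance: M c_p dT/dt = −UA(T − T_amb) + Q̇.
dT/dt = (T_ss − T)/τ with T_ss = T_amb + Q̇/UA = 22.7 + 147/1.80 = 104.37 °C, τ = M c_p/UA = 1040·1.92/1.80 = 1109.3 s.
Solution: T(t) = T_ss + (T₀ − T_ss) e^(−t/τ).
T(884) = 104.37 + (18.633)·0.45074 = 112.77 °C.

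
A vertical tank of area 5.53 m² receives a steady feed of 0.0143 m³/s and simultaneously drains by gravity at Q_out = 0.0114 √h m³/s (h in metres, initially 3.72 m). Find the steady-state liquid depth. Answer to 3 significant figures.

1.57 m

A dh/dt = Q_in − 0.0114 √h. Steady state requires inflow = outflow:
Q_in = 0.0114 √h_ss ⇒ √h_ss = 0.0143/0.0114 = 1.2544.
h_ss = 1.2544² = 1.5735 m. (Since h₀ = 3.72 m > h_ss, the level will fall toward this value.)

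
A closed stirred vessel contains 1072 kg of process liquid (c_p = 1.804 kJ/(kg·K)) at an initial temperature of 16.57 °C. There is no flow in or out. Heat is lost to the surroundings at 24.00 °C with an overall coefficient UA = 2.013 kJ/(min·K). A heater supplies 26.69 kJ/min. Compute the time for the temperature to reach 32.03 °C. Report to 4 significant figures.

1321 min

Lumped-capacitance energy balance: M c_p dT/dt = UA(T_amb − T) + Q̇.
τ = M c_p/UA = 960.699 min; T_ss = T_amb + Q̇/UA = 24.00 + 26.69/2.013 = 37.2588 °C.
T(t) = T_ss + (T₀ − T_ss)e^(−t/τ); set T = 32.03:
t = −τ ln[(T − T_ss)/(T₀ − T_ss)] = −960.699 · ln(0.252736) = 1321.35 min.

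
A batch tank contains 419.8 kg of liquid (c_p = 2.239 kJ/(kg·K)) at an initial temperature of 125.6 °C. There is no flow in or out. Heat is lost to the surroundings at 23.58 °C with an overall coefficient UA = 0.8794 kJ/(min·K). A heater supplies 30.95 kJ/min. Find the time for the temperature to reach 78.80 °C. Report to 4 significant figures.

1288 min

Lumped-capacitance energy balance: M c_p dT/dt = UA(T_amb − T) + Q̇.
τ = M c_p/UA = 1068.83 min; T_ss = T_amb + Q̇/UA = 23.58 + 30.95/0.8794 = 58.7745 °C.
T(t) = T_ss + (T₀ − T_ss)e^(−t/τ); set T = 78.80:
t = −τ ln[(T − T_ss)/(T₀ − T_ss)] = −1068.83 · ln(0.299669) = 1288.03 min.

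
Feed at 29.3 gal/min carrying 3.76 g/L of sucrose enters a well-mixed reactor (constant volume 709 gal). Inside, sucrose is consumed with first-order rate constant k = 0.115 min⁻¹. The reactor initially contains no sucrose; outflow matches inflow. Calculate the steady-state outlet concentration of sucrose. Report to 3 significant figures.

Accumulation = in − out − consumed: V dC/dt = Q C_in − Q C − k V C.
At steady state: 0 = Q C_in − (Q + kV) C_ss, so C_ss = Q C_in/(Q + kV).
C_ss = 29.3·3.76/(29.3 + 0.115·709) = 110.17/110.83 = 0.99398 g/L.

0.994 g/L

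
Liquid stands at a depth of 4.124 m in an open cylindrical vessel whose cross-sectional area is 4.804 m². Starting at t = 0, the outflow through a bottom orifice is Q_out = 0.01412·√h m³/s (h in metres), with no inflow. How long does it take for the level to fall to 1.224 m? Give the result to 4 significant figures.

With no inflow, A dh/dt = −0.01412 √h.
This is separable: 2 d(√h)/dt = −0.01412/A, so √h = √h₀ − (0.01412/(2A)) t.
t = 2A(√h₀ − √h)/0.01412 = 2·4.804·(√4.124 − √1.224)/0.01412
  = 9.60800 × (2.03076 − 1.10635) / 0.01412 = 629.023 s.

629.0 s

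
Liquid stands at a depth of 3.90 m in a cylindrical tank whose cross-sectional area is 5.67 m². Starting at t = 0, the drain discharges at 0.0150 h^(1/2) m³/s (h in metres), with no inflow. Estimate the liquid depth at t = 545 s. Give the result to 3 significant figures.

1.57 m

A dh/dt = −Q_out = −0.0150 √h.
This is separable: 2 d(√h)/dt = −0.0150/A, so √h = √h₀ − (0.0150/(2A)) t.
√h = √3.90 − 0.0150·545/(2·5.67) = 1.9748 − 0.72090 = 1.2539.
h = 1.2539² = 1.5724 m.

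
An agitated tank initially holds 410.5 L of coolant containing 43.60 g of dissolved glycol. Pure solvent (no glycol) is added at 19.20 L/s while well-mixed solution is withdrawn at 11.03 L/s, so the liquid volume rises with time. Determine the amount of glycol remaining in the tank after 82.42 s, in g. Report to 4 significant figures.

Let m(t) be the amount of glycol. Volume: V(t) = V₀ + (Q_in − Q_out) t = 410.5 + 8.17000 t; V(82.42) = 1083.87 L.
No glycol enters, so dm/dt = −Q_out · (m/V).
dm/m = −Q_out dt/(V₀ + 8.17000 t); integrating gives ln(m/m₀) = −(Q_out/(Q_in−Q_out)) ln(V/V₀).
m = m₀ (V₀/V)^(Q_out/(Q_in−Q_out)) = 43.60 × (410.5/1083.87)^(1.35006) = 11.7548 g.

11.75 g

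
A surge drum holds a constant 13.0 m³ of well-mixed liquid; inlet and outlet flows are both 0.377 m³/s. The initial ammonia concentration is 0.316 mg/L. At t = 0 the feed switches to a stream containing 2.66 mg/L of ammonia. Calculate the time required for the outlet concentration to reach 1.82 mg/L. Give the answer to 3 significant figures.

35.4 s

Accumulation = in − out for the solute gives V dC/dt = Q(C_in − C), so τ = V/Q = 34.483 s.
C(t) = C_in + (C₀ − C_in) e^(−t/τ). Set C = 1.82 and solve for t:
e^(−t/τ) = (C − C_in)/(C₀ − C_in) = (1.82 − 2.66)/(0.316 − 2.66) = 0.35836
t = −τ ln(…) = 34.483 × 1.0262 = 35.387 s.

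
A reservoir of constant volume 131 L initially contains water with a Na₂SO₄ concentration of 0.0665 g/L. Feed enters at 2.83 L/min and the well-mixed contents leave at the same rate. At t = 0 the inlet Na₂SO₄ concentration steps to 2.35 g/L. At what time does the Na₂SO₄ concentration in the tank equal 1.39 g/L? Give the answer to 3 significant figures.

40.1 min

Accumulation = in − out for the solute gives V dC/dt = Q(C_in − C), so τ = V/Q = 46.290 min.
C(t) = C_in + (C₀ − C_in) e^(−t/τ). Set C = 1.39 and solve for t:
e^(−t/τ) = (C − C_in)/(C₀ − C_in) = (1.39 − 2.35)/(0.0665 − 2.35) = 0.42041
t = −τ ln(…) = 46.290 × 0.86653 = 40.112 min.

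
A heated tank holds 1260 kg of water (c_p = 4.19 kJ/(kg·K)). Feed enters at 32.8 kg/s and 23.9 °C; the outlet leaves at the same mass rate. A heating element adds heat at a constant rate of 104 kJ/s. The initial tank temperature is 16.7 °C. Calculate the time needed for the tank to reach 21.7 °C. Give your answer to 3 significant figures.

Energy balance: M c_p dT/dt = ṁ c_p (T_in − T) + 104.
τ = M/ṁ = 38.415 s; T_ss = T_in + Q̇/(ṁ c_p) = 24.657 °C.
T(t) = T_ss + (T₀ − T_ss) e^(−t/τ). Set T = 21.7:
e^(−t/τ) = (21.7 − 24.657)/(16.7 − 24.657) = 0.37160
t = −38.415 · ln(0.37160) = 38.028 s.

38.0 s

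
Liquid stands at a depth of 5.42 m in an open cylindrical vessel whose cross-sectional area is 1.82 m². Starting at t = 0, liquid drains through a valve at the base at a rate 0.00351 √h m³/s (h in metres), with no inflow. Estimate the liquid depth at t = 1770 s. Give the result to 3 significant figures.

With no inflow, A dh/dt = −0.00351 √h.
Separate and integrate: 2(√h − √h₀) = −(0.00351/A) t.
√h = √5.42 − 0.00351·1770/(2·1.82) = 2.3281 − 1.7068 = 0.62130.
h = 0.62130² = 0.38602 m.

0.386 m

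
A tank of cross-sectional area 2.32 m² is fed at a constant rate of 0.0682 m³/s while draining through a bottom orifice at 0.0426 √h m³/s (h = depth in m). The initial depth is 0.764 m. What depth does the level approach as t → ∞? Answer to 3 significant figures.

A dh/dt = Q_in − 0.0426 √h. Steady state requires inflow = outflow:
Q_in = 0.0426 √h_ss ⇒ √h_ss = 0.0682/0.0426 = 1.6009.
h_ss = 1.6009² = 2.5630 m. (Since h₀ = 0.764 m < h_ss, the level will rise toward this value.)

2.56 m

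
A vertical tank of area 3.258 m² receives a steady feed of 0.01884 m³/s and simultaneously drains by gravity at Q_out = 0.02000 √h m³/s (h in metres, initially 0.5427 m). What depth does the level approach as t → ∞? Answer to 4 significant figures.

0.8874 m

Accumulation of liquid (constant cross-section A): A dh/dt = Q_in − 0.02000 √h. At steady state dh/dt = 0:
Q_in = 0.02000 √h_ss ⇒ √h_ss = 0.01884/0.02000 = 0.942000.
h_ss = 0.942000² = 0.887364 m. (Since h₀ = 0.5427 m < h_ss, the level will rise toward this value.)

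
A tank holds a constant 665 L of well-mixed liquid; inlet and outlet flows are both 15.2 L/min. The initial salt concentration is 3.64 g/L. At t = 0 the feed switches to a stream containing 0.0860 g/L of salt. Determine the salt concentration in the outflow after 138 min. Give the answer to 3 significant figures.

0.238 g/L

Mass balance on the solute (V constant): V dC/dt = Q(C_in − C).
Rewrite as dC/dt + C/τ = C_in/τ, τ = V/Q = 43.750 min.
C approaches C_in exponentially: C(t) = C_in + (C₀ − C_in) e^(−t/τ).
C(138) = 0.0860 + (3.64 − 0.0860)·e^(−138/43.750) = 0.0860 + (3.5540)·0.042669 = 0.23765 g/L.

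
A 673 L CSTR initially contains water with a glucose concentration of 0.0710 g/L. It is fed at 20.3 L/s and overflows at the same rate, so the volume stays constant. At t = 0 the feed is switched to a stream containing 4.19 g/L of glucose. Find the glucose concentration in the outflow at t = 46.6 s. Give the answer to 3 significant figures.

Unsteady species balance (constant V, well mixed): V dC/dt = Q(C_in − C).
Rewrite as dC/dt + C/τ = C_in/τ, τ = V/Q = 33.153 s.
Integrating: C(t) = C_in + (C₀ − C_in) e^(−t/τ).
C(46.6) = 4.19 + (0.0710 − 4.19)·e^(−46.6/33.153) = 4.19 + (-4.1190)·0.24522 = 3.1800 g/L.

3.18 g/L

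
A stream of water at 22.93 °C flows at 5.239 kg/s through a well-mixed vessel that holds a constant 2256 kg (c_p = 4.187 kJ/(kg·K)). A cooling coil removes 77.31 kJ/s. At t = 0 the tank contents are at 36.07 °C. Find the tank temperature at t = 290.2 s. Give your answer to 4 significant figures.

M c_p dT/dt = ṁ c_p (T_in − T) − Q̇.
τ = M/ṁ = 430.617 s; T_ss = T_in − Q̇/(ṁ c_p) = 22.93 − 77.31/(5.239·4.187) = 19.4056 °C.
This is linear first-order; T(t) = T_ss + (T₀ − T_ss) e^(−t/τ).
T(290.2) = 19.4056 + (16.6644)·e^(−290.2/430.617) = 19.4056 + (16.6644)·0.509708 = 27.8996 °C.

27.90 °C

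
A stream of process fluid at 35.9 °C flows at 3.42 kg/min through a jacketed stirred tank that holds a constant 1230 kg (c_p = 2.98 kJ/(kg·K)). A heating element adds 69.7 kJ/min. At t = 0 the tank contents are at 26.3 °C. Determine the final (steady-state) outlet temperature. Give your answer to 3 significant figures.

42.7 °C

M c_p dT/dt = ṁ c_p (T_in − T) + Q̇.
At steady state dT/dt = 0 ⇒ T_ss = T_in + Q̇/(ṁ c_p) = 35.9 + 69.7/(3.42·2.98) = 42.739 °C.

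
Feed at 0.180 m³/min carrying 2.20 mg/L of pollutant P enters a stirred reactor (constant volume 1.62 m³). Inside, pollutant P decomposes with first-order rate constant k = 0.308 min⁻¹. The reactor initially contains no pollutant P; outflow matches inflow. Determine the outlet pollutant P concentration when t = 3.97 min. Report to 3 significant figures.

V dC/dt = Q(C_in − C) − k V C.
dC/dt = (Q/V) C_in − (Q/V + k) C; effective rate a = Q/V + k = 0.11111 + 0.308 = 0.41911 min⁻¹.
C_ss = Q C_in/(Q + kV) = 0.58324 mg/L; C(t) = C_ss + (C₀ − C_ss) e^(−a t).
C(3.97) = 0.58324 + (-0.58324)·e^(−0.41911·3.97) = 0.58324 + (-0.58324)·0.18940 = 0.47278 mg/L.

0.473 mg/L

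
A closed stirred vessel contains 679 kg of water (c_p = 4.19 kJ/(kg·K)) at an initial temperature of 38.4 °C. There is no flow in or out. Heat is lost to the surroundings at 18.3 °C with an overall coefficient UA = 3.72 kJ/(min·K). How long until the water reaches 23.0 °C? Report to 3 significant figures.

1110 min

First-law balance (no shaft work): M c_p dT/dt = −UA(T − T_amb).
τ = M c_p/UA = 764.79 min; T_ss = T_amb = 18.300 °C.
T(t) = T_ss + (T₀ − T_ss)e^(−t/τ); set T = 23.0:
t = −τ ln[(T − T_ss)/(T₀ − T_ss)] = −764.79 · ln(0.23383) = 1111.4 min.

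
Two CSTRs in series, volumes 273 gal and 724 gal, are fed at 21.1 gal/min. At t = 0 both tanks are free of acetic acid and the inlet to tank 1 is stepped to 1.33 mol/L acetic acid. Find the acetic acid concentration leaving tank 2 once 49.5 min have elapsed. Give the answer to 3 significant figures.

Species balance on tank i: dCᵢ/dt = (Cᵢ₋₁ − Cᵢ)/τᵢ with τᵢ = Vᵢ/Q.
τ₁ = 273/21.1 = 12.938 min; τ₂ = 724/21.1 = 34.313 min.
Tank 1: C₁ = C_in(1 − e^(−t/τ₁)). Tank 2 (τ₁ ≠ τ₂): C₂ = C_in[1 − (τ₁ e^(−t/τ₁) − τ₂ e^(−t/τ₂))/(τ₁ − τ₂)].
At t = 49.5: e^(−t/τ₁) = 0.021800, e^(−t/τ₂) = 0.23631.
C₂ = 1.33·[1 − (12.938·0.021800 − 34.313·0.23631)/(-21.374)] = 1.33·0.63384 = 0.84301 mol/L.

0.843 mol/L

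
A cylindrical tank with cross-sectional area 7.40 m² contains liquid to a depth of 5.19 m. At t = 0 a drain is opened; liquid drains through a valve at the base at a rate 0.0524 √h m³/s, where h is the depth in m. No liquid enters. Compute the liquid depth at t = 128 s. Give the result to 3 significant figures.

A dh/dt = −Q_out = −0.0524 √h.
Separate and integrate: 2(√h − √h₀) = −(0.0524/A) t.
√h = √5.19 − 0.0524·128/(2·7.40) = 2.2782 − 0.45319 = 1.8250.
h = 1.8250² = 3.3305 m.

3.33 m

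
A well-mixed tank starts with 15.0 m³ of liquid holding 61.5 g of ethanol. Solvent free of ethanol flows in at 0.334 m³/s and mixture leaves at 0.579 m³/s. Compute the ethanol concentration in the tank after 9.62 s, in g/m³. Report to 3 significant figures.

Total volume: dV/dt = Q_in − Q_out = -0.24500 m³/s, so V(t) = 15.0 − 0.24500 t and V(9.62) = 12.643 m³.
No ethanol enters, so dm/dt = −Q_out · (m/V).
Separate: dm/m = −Q_out dt/V(t) ⇒ ln(m/m₀) = −(Q_out/(Q_in−Q_out)) ln(V/V₀).
m = m₀ (V₀/V)^(Q_out/(Q_in−Q_out)) = 61.5 × (15.0/12.643)^(-2.3633) = 41.061 g.
C = m/V = 41.061/12.643 = 3.2477 g/m³.

3.25 g/m³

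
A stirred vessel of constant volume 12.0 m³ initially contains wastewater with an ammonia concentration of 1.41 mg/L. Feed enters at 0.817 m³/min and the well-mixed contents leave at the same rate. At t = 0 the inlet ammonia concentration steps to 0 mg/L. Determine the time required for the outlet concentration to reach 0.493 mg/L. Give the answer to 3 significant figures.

15.4 min

Transient balance on the dissolved component: V dC/dt = Q(C_in − C), so τ = V/Q = 14.688 min.
C(t) = C_in + (C₀ − C_in) e^(−t/τ). Set C = 0.493 and solve for t:
e^(−t/τ) = (C − C_in)/(C₀ − C_in) = (0.493 − 0)/(1.41 − 0) = 0.34965
t = −τ ln(…) = 14.688 × 1.0508 = 15.435 min.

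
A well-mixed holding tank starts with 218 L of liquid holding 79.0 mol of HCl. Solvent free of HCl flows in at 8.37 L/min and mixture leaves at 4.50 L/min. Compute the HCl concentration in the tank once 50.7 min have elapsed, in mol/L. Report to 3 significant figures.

Let m(t) be the amount of HCl. Volume: V(t) = V₀ + (Q_in − Q_out) t = 218 + 3.8700 t; V(50.7) = 414.21 L.
Solute balance: dm/dt = 0 − Q_out C = −Q_out m/V(t).
Separate: dm/m = −Q_out dt/V(t) ⇒ ln(m/m₀) = −(Q_out/(Q_in−Q_out)) ln(V/V₀).
m = m₀ (V₀/V)^(Q_out/(Q_in−Q_out)) = 79.0 × (218/414.21)^(1.1628) = 37.453 mol.
C = m/V = 37.453/414.21 = 0.090420 mol/L.

0.0904 mol/L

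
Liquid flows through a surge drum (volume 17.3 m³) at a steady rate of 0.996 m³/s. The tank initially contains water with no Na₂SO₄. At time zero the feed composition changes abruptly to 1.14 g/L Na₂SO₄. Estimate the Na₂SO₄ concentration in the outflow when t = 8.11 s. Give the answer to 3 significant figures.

0.425 g/L

Species balance on the tank: V dC/dt = Q(C_in − C).
Rewrite as dC/dt + C/τ = C_in/τ, τ = V/Q = 17.369 s.
This is linear first-order; C(t) = C_in + (C₀ − C_in) e^(−t/τ).
C(8.11) = 1.14 + (0 − 1.14)·e^(−8.11/17.369) = 1.14 + (-1.1400)·0.62694 = 0.42529 g/L.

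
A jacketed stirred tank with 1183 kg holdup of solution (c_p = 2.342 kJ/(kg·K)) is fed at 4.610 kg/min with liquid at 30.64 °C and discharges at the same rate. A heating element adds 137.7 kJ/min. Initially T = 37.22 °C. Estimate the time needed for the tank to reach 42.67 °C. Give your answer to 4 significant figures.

Energy balance: M c_p dT/dt = ṁ c_p (T_in − T) + 137.7.
τ = M/ṁ = 256.616 min; T_ss = T_in + Q̇/(ṁ c_p) = 43.3940 °C.
T(t) = T_ss + (T₀ − T_ss) e^(−t/τ). Set T = 42.67:
e^(−t/τ) = (42.67 − 43.3940)/(37.22 − 43.3940) = 0.117265
t = −256.616 · ln(0.117265) = 550.011 min.

550.0 min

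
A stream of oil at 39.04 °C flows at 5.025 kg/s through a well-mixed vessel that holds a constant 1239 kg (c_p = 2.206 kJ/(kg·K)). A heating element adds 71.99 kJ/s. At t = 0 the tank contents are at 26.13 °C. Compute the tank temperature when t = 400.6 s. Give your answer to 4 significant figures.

Energy balance: M c_p dT/dt = ṁ c_p (T_in − T) + 71.99.
Rearrange: dT/dt = (T_ss − T)/τ with τ = M/ṁ = 246.567 s and T_ss = T_in + Q̇/(ṁ c_p) = 45.5343 °C.
T approaches T_ss exponentially: T(t) = T_ss + (T₀ − T_ss) e^(−t/τ).
T(400.6) = 45.5343 + (-19.4043)·e^(−400.6/246.567) = 45.5343 + (-19.4043)·0.196969 = 41.7122 °C.

41.71 °C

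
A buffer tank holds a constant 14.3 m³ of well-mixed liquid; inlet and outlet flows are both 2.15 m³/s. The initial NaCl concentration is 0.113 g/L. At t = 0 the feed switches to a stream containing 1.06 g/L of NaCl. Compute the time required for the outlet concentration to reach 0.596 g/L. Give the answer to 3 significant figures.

4.75 s

Mass balance on the solute (V constant): V dC/dt = Q(C_in − C), so τ = V/Q = 6.6512 s.
C(t) = C_in + (C₀ − C_in) e^(−t/τ). Set C = 0.596 and solve for t:
e^(−t/τ) = (C − C_in)/(C₀ − C_in) = (0.596 − 1.06)/(0.113 − 1.06) = 0.48997
t = −τ ln(…) = 6.6512 × 0.71341 = 4.7450 s.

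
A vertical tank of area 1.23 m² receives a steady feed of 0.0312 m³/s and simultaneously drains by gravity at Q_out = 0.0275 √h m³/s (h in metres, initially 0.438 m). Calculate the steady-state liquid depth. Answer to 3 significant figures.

1.29 m

A dh/dt = Q_in − 0.0275 √h. Steady state requires inflow = outflow:
Q_in = 0.0275 √h_ss ⇒ √h_ss = 0.0312/0.0275 = 1.1345.
h_ss = 1.1345² = 1.2872 m. (Since h₀ = 0.438 m < h_ss, the level will rise toward this value.)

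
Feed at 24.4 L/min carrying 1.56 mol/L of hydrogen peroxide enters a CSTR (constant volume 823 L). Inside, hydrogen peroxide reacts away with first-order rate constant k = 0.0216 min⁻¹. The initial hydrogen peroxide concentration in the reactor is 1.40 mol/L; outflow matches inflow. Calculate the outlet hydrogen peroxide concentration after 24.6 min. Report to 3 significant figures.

Species balance: V dC/dt = Q C_in − Q C − k V C.
This is linear with rate a = Q/V + k = 0.051248 min⁻¹.
C_ss = Q C_in/(Q + kV) = 0.90249 mol/L; C(t) = C_ss + (C₀ − C_ss) e^(−a t).
C(24.6) = 0.90249 + (0.49751)·e^(−0.051248·24.6) = 0.90249 + (0.49751)·0.28346 = 1.0435 mol/L.

1.04 mol/L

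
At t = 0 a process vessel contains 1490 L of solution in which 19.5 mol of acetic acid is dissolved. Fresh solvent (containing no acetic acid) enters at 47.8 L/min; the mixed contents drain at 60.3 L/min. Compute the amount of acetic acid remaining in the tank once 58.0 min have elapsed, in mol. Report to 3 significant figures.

0.782 mol

Let m(t) be the amount of acetic acid. Volume: V(t) = V₀ + (Q_in − Q_out) t = 1490 − 12.500 t; V(58.0) = 765.00 L.
Solute balance: dm/dt = 0 − Q_out C = −Q_out m/V(t).
dm/m = −Q_out dt/(V₀ − 12.500 t); integrating gives ln(m/m₀) = −(Q_out/(Q_in−Q_out)) ln(V/V₀).
m = m₀ (V₀/V)^(Q_out/(Q_in−Q_out)) = 19.5 × (1490/765.00)^(-4.8240) = 0.78229 mol.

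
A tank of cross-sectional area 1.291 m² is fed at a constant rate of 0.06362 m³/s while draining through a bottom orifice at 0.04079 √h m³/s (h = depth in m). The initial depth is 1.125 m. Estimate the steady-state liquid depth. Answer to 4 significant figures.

2.433 m

A dh/dt = Q_in − 0.04079 √h. Steady state requires inflow = outflow:
Q_in = 0.04079 √h_ss ⇒ √h_ss = 0.06362/0.04079 = 1.55970.
h_ss = 1.55970² = 2.43265 m. (Since h₀ = 1.125 m < h_ss, the level will rise toward this value.)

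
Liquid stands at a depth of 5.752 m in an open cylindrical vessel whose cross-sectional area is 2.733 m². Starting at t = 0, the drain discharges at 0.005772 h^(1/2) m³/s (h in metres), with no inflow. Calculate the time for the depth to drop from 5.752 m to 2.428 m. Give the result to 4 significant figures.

With no inflow, A dh/dt = −0.005772 √h.
Separate and integrate: 2(√h − √h₀) = −(0.005772/A) t.
t = 2A(√h₀ − √h)/0.005772 = 2·2.733·(√5.752 − √2.428)/0.005772
  = 5.46600 × (2.39833 − 1.55820) / 0.005772 = 795.590 s.

795.6 s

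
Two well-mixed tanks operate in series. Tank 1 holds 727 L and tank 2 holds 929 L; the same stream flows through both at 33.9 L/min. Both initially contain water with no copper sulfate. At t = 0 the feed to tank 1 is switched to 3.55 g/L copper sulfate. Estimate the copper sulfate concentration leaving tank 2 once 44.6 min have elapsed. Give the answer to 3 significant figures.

Time constants: τᵢ = Vᵢ/Q for each well-mixed tank.
τ₁ = 727/33.9 = 21.445 min; τ₂ = 929/33.9 = 27.404 min.
Tank 1: C₁ = C_in(1 − e^(−t/τ₁)). Tank 2 (τ₁ ≠ τ₂): C₂ = C_in[1 − (τ₁ e^(−t/τ₁) − τ₂ e^(−t/τ₂))/(τ₁ − τ₂)].
At t = 44.6: e^(−t/τ₁) = 0.12497, e^(−t/τ₂) = 0.19642.
C₂ = 3.55·[1 − (21.445·0.12497 − 27.404·0.19642)/(-5.9587)] = 3.55·0.54642 = 1.9398 g/L.

1.94 g/L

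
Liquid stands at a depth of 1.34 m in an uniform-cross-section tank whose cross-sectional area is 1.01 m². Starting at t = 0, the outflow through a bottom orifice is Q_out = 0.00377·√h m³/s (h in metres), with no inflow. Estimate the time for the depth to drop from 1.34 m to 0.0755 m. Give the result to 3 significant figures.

473 s

A dh/dt = −Q_out = −0.00377 √h.
Separate and integrate: 2(√h − √h₀) = −(0.00377/A) t.
t = 2A(√h₀ − √h)/0.00377 = 2·1.01·(√1.34 − √0.0755)/0.00377
  = 2.0200 × (1.1576 − 0.27477) / 0.00377 = 473.02 s.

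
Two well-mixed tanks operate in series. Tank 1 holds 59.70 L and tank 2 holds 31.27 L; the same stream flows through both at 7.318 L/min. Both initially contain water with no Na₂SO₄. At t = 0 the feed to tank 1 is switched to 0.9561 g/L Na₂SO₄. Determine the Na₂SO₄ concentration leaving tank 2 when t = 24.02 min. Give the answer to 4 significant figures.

Each tank obeys Vᵢ dCᵢ/dt = Q(Cᵢ₋₁ − Cᵢ), so τᵢ = Vᵢ/Q.
τ₁ = 59.70/7.318 = 8.15797 min; τ₂ = 31.27/7.318 = 4.27303 min.
Tank 1: C₁ = C_in(1 − e^(−t/τ₁)). Tank 2 (τ₁ ≠ τ₂): C₂ = C_in[1 − (τ₁ e^(−t/τ₁) − τ₂ e^(−t/τ₂))/(τ₁ − τ₂)].
At t = 24.02: e^(−t/τ₁) = 0.0526357, e^(−t/τ₂) = 0.00361990.
C₂ = 0.9561·[1 − (8.15797·0.0526357 − 4.27303·0.00361990)/(3.88494)] = 0.9561·0.893452 = 0.854230 g/L.

0.8542 g/L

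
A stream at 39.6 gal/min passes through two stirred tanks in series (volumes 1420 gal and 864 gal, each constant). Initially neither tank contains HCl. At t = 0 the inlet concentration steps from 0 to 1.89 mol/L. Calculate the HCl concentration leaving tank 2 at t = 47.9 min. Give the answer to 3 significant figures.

0.948 mol/L

Each tank obeys Vᵢ dCᵢ/dt = Q(Cᵢ₋₁ − Cᵢ), so τᵢ = Vᵢ/Q.
τ₁ = 1420/39.6 = 35.859 min; τ₂ = 864/39.6 = 21.818 min.
Tank 1: C₁ = C_in(1 − e^(−t/τ₁)). Tank 2 (τ₁ ≠ τ₂): C₂ = C_in[1 − (τ₁ e^(−t/τ₁) − τ₂ e^(−t/τ₂))/(τ₁ − τ₂)].
At t = 47.9: e^(−t/τ₁) = 0.26295, e^(−t/τ₂) = 0.11131.
C₂ = 1.89·[1 − (35.859·0.26295 − 21.818·0.11131)/(14.040)] = 1.89·0.50142 = 0.94768 mol/L.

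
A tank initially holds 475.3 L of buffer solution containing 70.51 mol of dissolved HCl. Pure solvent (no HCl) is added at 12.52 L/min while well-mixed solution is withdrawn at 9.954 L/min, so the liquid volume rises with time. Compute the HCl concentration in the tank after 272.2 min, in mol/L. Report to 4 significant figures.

Let m(t) be the amount of HCl. Volume: V(t) = V₀ + (Q_in − Q_out) t = 475.3 + 2.56600 t; V(272.2) = 1173.77 L.
Species balance (pure solvent in): dm/dt = −Q_out · m/V(t).
Separate: dm/m = −Q_out dt/V(t) ⇒ ln(m/m₀) = −(Q_out/(Q_in−Q_out)) ln(V/V₀).
m = m₀ (V₀/V)^(Q_out/(Q_in−Q_out)) = 70.51 × (475.3/1173.77)^(3.87919) = 2.11460 mol.
C = m/V = 2.11460/1173.77 = 0.00180156 mol/L.

0.001802 mol/L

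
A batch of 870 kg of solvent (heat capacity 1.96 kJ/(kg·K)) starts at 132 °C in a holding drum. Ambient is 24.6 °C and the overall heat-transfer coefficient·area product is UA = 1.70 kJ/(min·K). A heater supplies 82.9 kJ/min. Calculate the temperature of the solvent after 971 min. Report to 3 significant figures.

95.6 °C

Lumped-capacitance energy balance: M c_p dT/dt = UA(T_amb − T) + Q̇.
dT/dt = (T_ss − T)/τ with T_ss = T_amb + Q̇/UA = 24.6 + 82.9/1.70 = 73.365 °C, τ = M c_p/UA = 870·1.96/1.70 = 1003.1 min.
This is linear first-order; T(t) = T_ss + (T₀ − T_ss) e^(−t/τ).
T(971) = 73.365 + (58.635)·0.37983 = 95.636 °C.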